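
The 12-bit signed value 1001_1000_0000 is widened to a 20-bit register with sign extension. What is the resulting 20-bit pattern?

11111111100110000000

MSB of 100110000000 is 1; replicate it into the new high bits.
11111111|100110000000 → 11111111100110000000 (still -1664).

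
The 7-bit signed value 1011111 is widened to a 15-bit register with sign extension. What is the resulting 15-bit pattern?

111111111011111

MSB of 1011111 is 1; replicate it into the new high bits.
11111111|1011111 → 111111111011111 (still -33).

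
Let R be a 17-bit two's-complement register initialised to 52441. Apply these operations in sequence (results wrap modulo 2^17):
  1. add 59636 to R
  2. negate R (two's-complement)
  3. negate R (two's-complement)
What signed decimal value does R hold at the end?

Start: R = 52441 = 01100110011011001.
R = 52441 + 59636 = 112077; wraps to -18995 = 11011010111001101
R = −(-18995) = 18995 = 00100101000110011
R = −(18995) = -18995 = 11011010111001101

-18995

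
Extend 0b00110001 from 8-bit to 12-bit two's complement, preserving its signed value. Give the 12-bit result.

MSB of 00110001 is 0; replicate it into the new high bits.
0000|00110001 → 000000110001 (still 49).

000000110001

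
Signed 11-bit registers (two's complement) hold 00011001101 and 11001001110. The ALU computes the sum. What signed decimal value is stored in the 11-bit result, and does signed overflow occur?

00011001101 = 205 (signed)
11001001110 = -434 (signed)
  00011001101
+ 11001001110
= 11100011011
Result 11100011011: MSB = 1 → 1819 − 2048 = -229.
Addends have opposite signs, so signed overflow cannot occur.

-229; no overflow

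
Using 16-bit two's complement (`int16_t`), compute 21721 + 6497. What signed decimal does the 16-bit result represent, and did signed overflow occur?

28218; no overflow

21721 → 0101010011011001
6497 → 0001100101100001
  0101010011011001
+ 0001100101100001
= 0110111000111010
Result 0110111000111010: MSB = 0 → value 28218.
Both addends are non-negative and so is the stored result: no signed overflow.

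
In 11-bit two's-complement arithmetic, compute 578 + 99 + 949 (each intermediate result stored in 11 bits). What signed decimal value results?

-422

578 + 99 = 677 (01010100101)
677 + 949 = 1626 → wraps to -422 (11001011010)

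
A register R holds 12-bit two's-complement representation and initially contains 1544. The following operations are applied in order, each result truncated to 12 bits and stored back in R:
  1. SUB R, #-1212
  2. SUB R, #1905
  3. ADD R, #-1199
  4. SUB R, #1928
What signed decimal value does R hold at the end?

Start: R = 1544 = 011000001000.
R = 1544 − (-1212) = 2756; wraps to -1340 = 101011000100
R = -1340 − 1905 = -3245; wraps to 851 = 001101010011
R = 851 + (-1199) = -348 = 111010100100
R = -348 − 1928 = -2276; wraps to 1820 = 011100011100

1820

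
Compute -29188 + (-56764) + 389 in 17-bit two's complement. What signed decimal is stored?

45509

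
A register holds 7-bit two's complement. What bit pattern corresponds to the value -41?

1010111

|-41| = 41 = 0101001 in 7 bits.
Invert the bits: 1010110. Add 1: 1010111.
Check: 1010111 reads as 87 − 128 = -41.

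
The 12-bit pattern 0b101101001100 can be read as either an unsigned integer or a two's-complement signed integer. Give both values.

Unsigned: 101101001100 = 2892.
Signed: MSB=1 → 2892 − 4096 = -1204.

unsigned = 2892, signed = -1204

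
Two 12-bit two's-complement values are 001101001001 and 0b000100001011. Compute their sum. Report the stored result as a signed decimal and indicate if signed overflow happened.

001101001001 = 841 (signed)
0b000100001011 → 000100001011 = 267 (signed)
  001101001001
+ 000100001011
= 010001010100
Result 010001010100: MSB = 0 → value 1108.
Both addends are non-negative and so is the stored result: no signed overflow.

1108; no overflow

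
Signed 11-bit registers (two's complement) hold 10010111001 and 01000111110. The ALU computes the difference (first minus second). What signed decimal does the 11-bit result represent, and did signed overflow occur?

10010111001 = -839 (signed)
01000111110 = 574 (signed)
Subtract via negate-and-add: invert 01000111110 + 1 = 10111000010 (i.e. -574).
  10010111001
+ 10111000010
= 01001111011  (discard carry-out 1)
Result 01001111011: MSB = 0 → value 635.
Both addends (after negating the subtrahend) are negative but the stored result is non-negative: signed overflow. The true value -839 − 574 = -1413 lies outside [-1024, 1023].

635; overflow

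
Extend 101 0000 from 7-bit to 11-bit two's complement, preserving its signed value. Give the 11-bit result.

MSB of 1010000 is 1; replicate it into the new high bits.
1111|1010000 → 11111010000 (still -48).

11111010000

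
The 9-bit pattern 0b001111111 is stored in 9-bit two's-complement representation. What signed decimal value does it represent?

127

MSB is 0, so the value is non-negative: 001111111 = 127.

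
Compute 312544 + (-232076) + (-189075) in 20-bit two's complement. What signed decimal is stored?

-108607

312544 + (-232076) = 80468 (00010011101001010100)
80468 + (-189075) = -108607 (11100101011111000001)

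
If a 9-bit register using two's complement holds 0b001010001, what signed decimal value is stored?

81

MSB is 0, so the value is non-negative: 001010001 = 81.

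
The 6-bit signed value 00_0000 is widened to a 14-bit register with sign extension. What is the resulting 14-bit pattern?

00000000000000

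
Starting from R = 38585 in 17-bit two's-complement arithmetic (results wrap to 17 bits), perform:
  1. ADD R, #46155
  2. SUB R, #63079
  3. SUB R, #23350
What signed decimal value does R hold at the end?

-1689

Start: R = 38585 = 01001011010111001.
R = 38585 + 46155 = 84740; wraps to -46332 = 10100101100000100
R = -46332 − 63079 = -109411; wraps to 21661 = 00101010010011101
R = 21661 − 23350 = -1689 = 11111100101100111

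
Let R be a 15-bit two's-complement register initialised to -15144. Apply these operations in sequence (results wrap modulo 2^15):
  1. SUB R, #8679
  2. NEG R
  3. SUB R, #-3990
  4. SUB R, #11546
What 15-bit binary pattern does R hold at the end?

Start: R = -15144 = 100010011011000.
R = -15144 − 8679 = -23823; wraps to 8945 = 010001011110001
R = −(8945) = -8945 = 101110100001111
R = -8945 − (-3990) = -4955 = 110110010100101
R = -4955 − 11546 = -16501; wraps to 16267 = 011111110001011

011111110001011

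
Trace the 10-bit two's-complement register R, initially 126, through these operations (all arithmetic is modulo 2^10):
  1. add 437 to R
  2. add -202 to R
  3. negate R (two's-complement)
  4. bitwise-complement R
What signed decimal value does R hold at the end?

360

Start: R = 126 = 0001111110.
R = 126 + 437 = 563; wraps to -461 = 1000110011
R = -461 + (-202) = -663; wraps to 361 = 0101101001
R = −(361) = -361 = 1010010111
R = NOT 1010010111 = 0101101000 = 360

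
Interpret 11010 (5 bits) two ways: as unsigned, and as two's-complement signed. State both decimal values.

Unsigned: 11010 = 26.
Signed: MSB=1 → 26 − 32 = -6.

unsigned = 26, signed = -6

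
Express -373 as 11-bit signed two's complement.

|-373| = 373 = 00101110101 in 11 bits.
Invert the bits: 11010001010. Add 1: 11010001011.
Check: 11010001011 reads as 1675 − 2048 = -373.

11010001011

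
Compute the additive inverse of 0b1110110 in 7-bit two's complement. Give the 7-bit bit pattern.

0001010

Invert: 0001001. Add 1: 0001010.
Check: 1110110 = -10, 0001010 = 10.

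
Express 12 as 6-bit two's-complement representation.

12 is non-negative, so write it directly in 6 bits: 001100.

001100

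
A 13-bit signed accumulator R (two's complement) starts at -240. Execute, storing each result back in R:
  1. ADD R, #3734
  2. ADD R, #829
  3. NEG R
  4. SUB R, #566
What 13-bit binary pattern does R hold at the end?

Start: R = -240 = 1111100010000.
R = -240 + 3734 = 3494 = 0110110100110
R = 3494 + 829 = 4323; wraps to -3869 = 1000011100011
R = −(-3869) = 3869 = 0111100011101
R = 3869 − 566 = 3303 = 0110011100111

0110011100111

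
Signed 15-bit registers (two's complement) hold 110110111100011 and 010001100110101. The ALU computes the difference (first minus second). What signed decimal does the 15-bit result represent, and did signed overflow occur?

-13650; no overflow

110110111100011 = -4637 (signed)
010001100110101 = 9013 (signed)
Subtract via negate-and-add: invert 010001100110101 + 1 = 101110011001011 (i.e. -9013).
  110110111100011
+ 101110011001011
= 100101010101110  (discard carry-out 1)
Result 100101010101110: MSB = 1 → 19118 − 32768 = -13650.
Both addends (after negating the subtrahend) are negative and so is the stored result: no signed overflow.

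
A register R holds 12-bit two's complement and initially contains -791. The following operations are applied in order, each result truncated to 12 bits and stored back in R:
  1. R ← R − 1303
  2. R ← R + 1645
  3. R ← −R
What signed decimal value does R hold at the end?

449

Start: R = -791 = 110011101001.
R = -791 − 1303 = -2094; wraps to 2002 = 011111010010
R = 2002 + 1645 = 3647; wraps to -449 = 111000111111
R = −(-449) = 449 = 000111000001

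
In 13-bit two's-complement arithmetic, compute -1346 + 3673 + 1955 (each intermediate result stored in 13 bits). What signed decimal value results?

-3910

-1346 + 3673 = 2327 (0100100010111)
2327 + 1955 = 4282 → wraps to -3910 (1000010111010)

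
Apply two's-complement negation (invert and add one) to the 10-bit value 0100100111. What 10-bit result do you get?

1011011001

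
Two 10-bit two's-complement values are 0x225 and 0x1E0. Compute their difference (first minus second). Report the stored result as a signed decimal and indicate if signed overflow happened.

69; overflow

0x225 = 1000100101 = -475 (signed)
0x1E0 = 0111100000 = 480 (signed)
Subtract via negate-and-add: invert 0111100000 + 1 = 1000100000 (i.e. -480).
  1000100101
+ 1000100000
= 0001000101  (discard carry-out 1)
Result 0001000101: MSB = 0 → value 69.
Both addends (after negating the subtrahend) are negative but the stored result is non-negative: signed overflow. The true value -475 − 480 = -955 lies outside [-512, 511].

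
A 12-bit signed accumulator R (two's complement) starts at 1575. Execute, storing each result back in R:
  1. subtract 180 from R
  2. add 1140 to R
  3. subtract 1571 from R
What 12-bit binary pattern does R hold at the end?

001111000100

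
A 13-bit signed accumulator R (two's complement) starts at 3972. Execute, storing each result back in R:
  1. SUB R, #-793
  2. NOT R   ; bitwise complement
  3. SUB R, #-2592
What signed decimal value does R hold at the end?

Start: R = 3972 = 0111110000100.
R = 3972 − (-793) = 4765; wraps to -3427 = 1001010011101
R = NOT 1001010011101 = 0110101100010 = 3426
R = 3426 − (-2592) = 6018; wraps to -2174 = 1011110000010

-2174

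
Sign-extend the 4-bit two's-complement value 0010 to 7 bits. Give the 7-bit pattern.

0000010

MSB of 0010 is 0; replicate it into the new high bits.
000|0010 → 0000010 (still 2).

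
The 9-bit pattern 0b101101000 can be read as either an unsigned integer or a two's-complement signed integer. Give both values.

Unsigned: 101101000 = 360.
Signed: MSB=1 → 360 − 512 = -152.

unsigned = 360, signed = -152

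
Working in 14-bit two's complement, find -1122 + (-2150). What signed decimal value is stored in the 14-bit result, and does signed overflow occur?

-1122 → 11101110011110
-2150 → 11011110011010
  11101110011110
+ 11011110011010
= 11001100111000  (discard carry-out 1)
Result 11001100111000: MSB = 1 → 13112 − 16384 = -3272.
Both addends are negative and so is the stored result: no signed overflow.

-3272; no overflow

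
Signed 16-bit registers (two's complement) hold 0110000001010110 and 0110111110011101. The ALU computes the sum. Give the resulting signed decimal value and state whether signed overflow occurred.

0110000001010110 = 24662 (signed)
0110111110011101 = 28573 (signed)
  0110000001010110
+ 0110111110011101
= 1100111111110011
Result 1100111111110011: MSB = 1 → 53235 − 65536 = -12301.
Both addends are non-negative but the stored result is negative: signed overflow. The true value 24662 + 28573 = 53235 lies outside [-32768, 32767].

-12301; overflow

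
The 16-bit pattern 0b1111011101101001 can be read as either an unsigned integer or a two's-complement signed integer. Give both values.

unsigned = 63337, signed = -2199

Unsigned: 1111011101101001 = 63337.
Signed: MSB=1 → 63337 − 65536 = -2199.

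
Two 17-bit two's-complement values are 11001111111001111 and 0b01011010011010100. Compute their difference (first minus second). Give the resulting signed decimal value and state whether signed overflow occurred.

60155; overflow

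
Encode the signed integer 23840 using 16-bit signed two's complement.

23840 is non-negative, so write it directly in 16 bits: 0101110100100000.

0101110100100000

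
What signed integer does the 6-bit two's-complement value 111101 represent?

-3

MSB is 1, so the value is negative.
Invert: 000010. Add 1: 000011 = 3. So the value is −3.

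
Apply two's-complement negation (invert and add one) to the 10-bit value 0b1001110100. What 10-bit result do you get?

0110001100

Invert: 0110001011. Add 1: 0110001100.
Check: 1001110100 = -396, 0110001100 = 396.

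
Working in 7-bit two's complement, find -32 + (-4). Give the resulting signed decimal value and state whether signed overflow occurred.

-32 → 1100000
-4 → 1111100
  1100000
+ 1111100
= 1011100  (discard carry-out 1)
Result 1011100: MSB = 1 → 92 − 128 = -36.
Both addends are negative and so is the stored result: no signed overflow.

-36; no overflow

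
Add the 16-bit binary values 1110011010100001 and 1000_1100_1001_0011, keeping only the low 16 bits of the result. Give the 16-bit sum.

  1110011010100001
+ 1000110010010011
= 0111001100110100  (discard carry-out 1)

0111001100110100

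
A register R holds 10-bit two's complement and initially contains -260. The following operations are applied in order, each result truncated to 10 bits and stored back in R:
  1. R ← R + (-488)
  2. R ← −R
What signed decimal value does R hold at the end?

-276

Start: R = -260 = 1011111100.
R = -260 + (-488) = -748; wraps to 276 = 0100010100
R = −(276) = -276 = 1011101100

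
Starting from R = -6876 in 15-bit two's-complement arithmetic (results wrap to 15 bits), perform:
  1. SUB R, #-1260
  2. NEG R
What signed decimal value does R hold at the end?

5616

Start: R = -6876 = 110010100100100.
R = -6876 − (-1260) = -5616 = 110101000010000
R = −(-5616) = 5616 = 001010111110000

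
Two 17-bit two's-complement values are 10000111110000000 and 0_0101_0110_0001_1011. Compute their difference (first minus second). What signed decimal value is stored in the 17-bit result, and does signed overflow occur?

10000111110000000 = -61568 (signed)
0_0101_0110_0001_1011 → 00101011000011011 = 22043 (signed)
Subtract via negate-and-add: invert 00101011000011011 + 1 = 11010100111100101 (i.e. -22043).
  10000111110000000
+ 11010100111100101
= 01011100101100101  (discard carry-out 1)
Result 01011100101100101: MSB = 0 → value 47461.
Both addends (after negating the subtrahend) are negative but the stored result is non-negative: signed overflow. The true value -61568 − 22043 = -83611 lies outside [-65536, 65535].

47461; overflow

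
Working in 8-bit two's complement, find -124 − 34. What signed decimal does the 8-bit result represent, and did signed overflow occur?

-124 → 10000100
34 → 00100010
Subtract via negate-and-add: invert 00100010 + 1 = 11011110 (i.e. -34).
  10000100
+ 11011110
= 01100010  (discard carry-out 1)
Result 01100010: MSB = 0 → value 98.
Both addends (after negating the subtrahend) are negative but the stored result is non-negative: signed overflow. The true value -124 − 34 = -158 lies outside [-128, 127].

98; overflow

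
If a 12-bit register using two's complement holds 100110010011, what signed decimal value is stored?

-1645

MSB is 1, so the value is negative.
Invert: 011001101100. Add 1: 011001101101 = 1645. So the value is −1645.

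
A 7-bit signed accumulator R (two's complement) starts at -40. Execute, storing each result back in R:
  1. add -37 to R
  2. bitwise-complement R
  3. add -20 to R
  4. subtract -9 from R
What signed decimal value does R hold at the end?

Start: R = -40 = 1011000.
R = -40 + (-37) = -77; wraps to 51 = 0110011
R = NOT 0110011 = 1001100 = -52
R = -52 + (-20) = -72; wraps to 56 = 0111000
R = 56 − (-9) = 65; wraps to -63 = 1000001

-63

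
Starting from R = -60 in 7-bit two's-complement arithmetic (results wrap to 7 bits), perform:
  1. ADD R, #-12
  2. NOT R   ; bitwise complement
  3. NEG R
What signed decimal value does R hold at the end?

Start: R = -60 = 1000100.
R = -60 + (-12) = -72; wraps to 56 = 0111000
R = NOT 0111000 = 1000111 = -57
R = −(-57) = 57 = 0111001

57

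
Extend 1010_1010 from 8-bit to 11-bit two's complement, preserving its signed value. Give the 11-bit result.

11110101010

MSB of 10101010 is 1; replicate it into the new high bits.
111|10101010 → 11110101010 (still -86).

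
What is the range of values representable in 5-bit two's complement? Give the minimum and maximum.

Minimum: −2^4 = -16.
Maximum: 2^4 − 1 = 15.

min = -16, max = 15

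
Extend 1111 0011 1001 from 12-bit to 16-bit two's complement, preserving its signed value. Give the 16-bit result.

MSB of 111100111001 is 1; replicate it into the new high bits.
1111|111100111001 → 1111111100111001 (still -199).

1111111100111001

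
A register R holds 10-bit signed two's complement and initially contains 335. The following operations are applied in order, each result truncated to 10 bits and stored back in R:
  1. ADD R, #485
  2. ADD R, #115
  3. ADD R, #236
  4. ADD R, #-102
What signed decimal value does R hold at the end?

45

Start: R = 335 = 0101001111.
R = 335 + 485 = 820; wraps to -204 = 1100110100
R = -204 + 115 = -89 = 1110100111
R = -89 + 236 = 147 = 0010010011
R = 147 + (-102) = 45 = 0000101101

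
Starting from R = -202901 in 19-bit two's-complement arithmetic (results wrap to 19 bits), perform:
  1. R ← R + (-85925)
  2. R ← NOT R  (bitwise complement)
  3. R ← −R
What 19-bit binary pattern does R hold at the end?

0111001011111000111

Start: R = -202901 = 1001110011101101011.
R = -202901 + (-85925) = -288826; wraps to 235462 = 0111001011111000110
R = NOT 0111001011111000110 = 1000110100000111001 = -235463
R = −(-235463) = 235463 = 0111001011111000111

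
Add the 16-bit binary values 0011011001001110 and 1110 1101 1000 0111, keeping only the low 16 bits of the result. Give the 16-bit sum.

0010001111010101

  0011011001001110
+ 1110110110000111
= 0010001111010101  (discard carry-out 1)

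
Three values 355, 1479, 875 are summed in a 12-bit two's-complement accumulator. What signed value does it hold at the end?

-1387

355 + 1479 = 1834 (011100101010)
1834 + 875 = 2709 → wraps to -1387 (101010010101)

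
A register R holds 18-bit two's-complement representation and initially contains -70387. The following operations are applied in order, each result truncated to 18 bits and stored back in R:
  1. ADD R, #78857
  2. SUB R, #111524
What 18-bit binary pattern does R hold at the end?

100110110101110010

Start: R = -70387 = 101110110100001101.
R = -70387 + 78857 = 8470 = 000010000100010110
R = 8470 − 111524 = -103054 = 100110110101110010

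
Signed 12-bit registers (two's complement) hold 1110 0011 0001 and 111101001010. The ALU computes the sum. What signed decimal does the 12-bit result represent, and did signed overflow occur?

1110 0011 0001 → 111000110001 = -463 (signed)
111101001010 = -182 (signed)
  111000110001
+ 111101001010
= 110101111011  (discard carry-out 1)
Result 110101111011: MSB = 1 → 3451 − 4096 = -645.
Both addends are negative and so is the stored result: no signed overflow.

-645; no overflow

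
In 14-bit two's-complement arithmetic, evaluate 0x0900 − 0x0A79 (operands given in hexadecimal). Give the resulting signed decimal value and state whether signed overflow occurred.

-377; no overflow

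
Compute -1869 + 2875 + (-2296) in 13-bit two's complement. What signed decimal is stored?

-1290

-1869 + 2875 = 1006 (0001111101110)
1006 + (-2296) = -1290 (1101011110110)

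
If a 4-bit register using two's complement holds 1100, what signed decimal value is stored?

MSB is 1, so the value is negative.
Unsigned reading: 12. Subtract 2^4 = 16: 12 − 16 = -4.

-4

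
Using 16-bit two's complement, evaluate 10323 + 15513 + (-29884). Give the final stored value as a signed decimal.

-4048

10323 + 15513 = 25836 (0110010011101100)
25836 + (-29884) = -4048 (1111000000110000)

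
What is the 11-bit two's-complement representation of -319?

|-319| = 319 = 00100111111 in 11 bits.
Invert the bits: 11011000000. Add 1: 11011000001.
Check: 11011000001 reads as 1729 − 2048 = -319.

11011000001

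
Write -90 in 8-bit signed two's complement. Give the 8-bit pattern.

|-90| = 90 = 01011010 in 8 bits.
Invert the bits: 10100101. Add 1: 10100110.
Check: 10100110 reads as 166 − 256 = -90.

10100110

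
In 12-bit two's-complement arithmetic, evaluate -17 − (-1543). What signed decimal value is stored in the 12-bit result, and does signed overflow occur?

1526; no overflow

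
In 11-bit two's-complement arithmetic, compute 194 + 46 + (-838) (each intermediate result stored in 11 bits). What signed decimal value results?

-598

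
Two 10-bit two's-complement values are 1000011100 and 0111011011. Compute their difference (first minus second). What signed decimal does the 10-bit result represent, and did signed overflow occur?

65; overflow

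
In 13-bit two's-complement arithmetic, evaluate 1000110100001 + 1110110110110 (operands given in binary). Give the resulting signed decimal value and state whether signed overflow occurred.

3927; overflow

1000110100001 = -3679 (signed)
1110110110110 = -586 (signed)
  1000110100001
+ 1110110110110
= 0111101010111  (discard carry-out 1)
Result 0111101010111: MSB = 0 → value 3927.
Both addends are negative but the stored result is non-negative: signed overflow. The true value -3679 + (-586) = -4265 lies outside [-4096, 4095].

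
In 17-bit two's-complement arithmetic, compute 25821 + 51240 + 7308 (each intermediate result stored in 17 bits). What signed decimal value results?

-46703

25821 + 51240 = 77061 → wraps to -54011 (10010110100000101)
-54011 + 7308 = -46703 (10100100110010001)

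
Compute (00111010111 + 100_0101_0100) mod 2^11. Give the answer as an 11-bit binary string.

  00111010111
+ 10001010100
= 11000101011

11000101011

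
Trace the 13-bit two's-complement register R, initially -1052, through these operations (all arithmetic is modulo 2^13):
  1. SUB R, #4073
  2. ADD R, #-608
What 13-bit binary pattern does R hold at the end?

Start: R = -1052 = 1101111100100.
R = -1052 − 4073 = -5125; wraps to 3067 = 0101111111011
R = 3067 + (-608) = 2459 = 0100110011011

0100110011011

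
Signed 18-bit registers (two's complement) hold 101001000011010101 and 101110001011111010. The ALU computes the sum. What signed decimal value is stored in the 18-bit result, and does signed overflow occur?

101001000011010101 = -93995 (signed)
101110001011111010 = -72966 (signed)
  101001000011010101
+ 101110001011111010
= 010111001111001111  (discard carry-out 1)
Result 010111001111001111: MSB = 0 → value 95183.
Both addends are negative but the stored result is non-negative: signed overflow. The true value -93995 + (-72966) = -166961 lies outside [-131072, 131071].

95183; overflow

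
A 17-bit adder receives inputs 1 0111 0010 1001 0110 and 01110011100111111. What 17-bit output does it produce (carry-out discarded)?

00101100111010101

  10111001010010110
+ 01110011100111111
= 00101100111010101  (discard carry-out 1)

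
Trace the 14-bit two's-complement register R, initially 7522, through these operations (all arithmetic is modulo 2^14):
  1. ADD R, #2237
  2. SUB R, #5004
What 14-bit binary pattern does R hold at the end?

Start: R = 7522 = 01110101100010.
R = 7522 + 2237 = 9759; wraps to -6625 = 10011000011111
R = -6625 − 5004 = -11629; wraps to 4755 = 01001010010011

01001010010011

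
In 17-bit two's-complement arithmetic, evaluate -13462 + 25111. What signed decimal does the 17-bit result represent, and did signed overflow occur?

11649; no overflow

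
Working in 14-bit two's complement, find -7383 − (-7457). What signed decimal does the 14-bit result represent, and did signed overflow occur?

74; no overflow

-7383 → 10001100101001
-7457 → 10001011011111
Subtract via negate-and-add: invert 10001011011111 + 1 = 01110100100001 (i.e. 7457).
  10001100101001
+ 01110100100001
= 00000001001010  (discard carry-out 1)
Result 00000001001010: MSB = 0 → value 74.
Addends (after negating the subtrahend) have opposite signs, so signed overflow cannot occur.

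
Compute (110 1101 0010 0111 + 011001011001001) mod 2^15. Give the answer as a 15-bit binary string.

  110110100100111
+ 011001011001001
= 001111111110000  (discard carry-out 1)

001111111110000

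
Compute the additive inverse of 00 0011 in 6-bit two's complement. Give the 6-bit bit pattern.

111101

Invert: 111100. Add 1: 111101.
Check: 000011 = 3, 111101 = -3.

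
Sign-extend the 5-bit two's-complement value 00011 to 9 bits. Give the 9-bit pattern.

MSB of 00011 is 0; replicate it into the new high bits.
0000|00011 → 000000011 (still 3).

000000011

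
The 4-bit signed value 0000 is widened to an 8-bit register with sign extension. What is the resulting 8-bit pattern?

00000000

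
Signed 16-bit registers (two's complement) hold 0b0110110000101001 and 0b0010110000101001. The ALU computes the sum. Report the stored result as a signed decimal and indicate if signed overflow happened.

0b0110110000101001 → 0110110000101001 = 27689 (signed)
0b0010110000101001 → 0010110000101001 = 11305 (signed)
  0110110000101001
+ 0010110000101001
= 1001100001010010
Result 1001100001010010: MSB = 1 → 38994 − 65536 = -26542.
Both addends are non-negative but the stored result is negative: signed overflow. The true value 27689 + 11305 = 38994 lies outside [-32768, 32767].

-26542; overflow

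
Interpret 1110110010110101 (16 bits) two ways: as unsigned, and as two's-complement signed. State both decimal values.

unsigned = 60597, signed = -4939

Unsigned: 1110110010110101 = 60597.
Signed: MSB=1 → 60597 − 65536 = -4939.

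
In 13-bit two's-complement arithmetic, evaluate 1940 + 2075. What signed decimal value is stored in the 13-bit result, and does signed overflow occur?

4015; no overflow

1940 → 0011110010100
2075 → 0100000011011
  0011110010100
+ 0100000011011
= 0111110101111
Result 0111110101111: MSB = 0 → value 4015.
Both addends are non-negative and so is the stored result: no signed overflow.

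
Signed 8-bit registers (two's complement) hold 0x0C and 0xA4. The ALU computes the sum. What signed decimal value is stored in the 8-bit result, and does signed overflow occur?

0x0C = 00001100 = 12 (signed)
0xA4 = 10100100 = -92 (signed)
  00001100
+ 10100100
= 10110000
Result 10110000: MSB = 1 → 176 − 256 = -80.
Addends have opposite signs, so signed overflow cannot occur.

-80; no overflow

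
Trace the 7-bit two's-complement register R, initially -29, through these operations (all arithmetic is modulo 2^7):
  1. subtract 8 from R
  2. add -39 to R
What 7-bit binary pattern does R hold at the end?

0110100

Start: R = -29 = 1100011.
R = -29 − 8 = -37 = 1011011
R = -37 + (-39) = -76; wraps to 52 = 0110100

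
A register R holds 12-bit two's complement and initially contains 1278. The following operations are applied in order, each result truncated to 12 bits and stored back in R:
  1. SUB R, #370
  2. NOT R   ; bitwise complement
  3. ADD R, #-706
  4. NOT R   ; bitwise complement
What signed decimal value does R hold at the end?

1614

Start: R = 1278 = 010011111110.
R = 1278 − 370 = 908 = 001110001100
R = NOT 001110001100 = 110001110011 = -909
R = -909 + (-706) = -1615 = 100110110001
R = NOT 100110110001 = 011001001110 = 1614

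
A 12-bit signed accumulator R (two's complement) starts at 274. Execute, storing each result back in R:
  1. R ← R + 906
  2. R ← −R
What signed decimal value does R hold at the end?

-1180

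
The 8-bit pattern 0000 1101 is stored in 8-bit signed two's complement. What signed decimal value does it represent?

13

MSB is 0, so the value is non-negative: 00001101 = 13.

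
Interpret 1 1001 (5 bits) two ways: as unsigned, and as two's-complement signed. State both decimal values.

Unsigned: 11001 = 25.
Signed: MSB=1 → 25 − 32 = -7.

unsigned = 25, signed = -7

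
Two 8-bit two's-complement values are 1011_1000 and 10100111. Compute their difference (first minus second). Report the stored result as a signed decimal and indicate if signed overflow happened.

1011_1000 → 10111000 = -72 (signed)
10100111 = -89 (signed)
Subtract via negate-and-add: invert 10100111 + 1 = 01011001 (i.e. 89).
  10111000
+ 01011001
= 00010001  (discard carry-out 1)
Result 00010001: MSB = 0 → value 17.
Addends (after negating the subtrahend) have opposite signs, so signed overflow cannot occur.

17; no overflow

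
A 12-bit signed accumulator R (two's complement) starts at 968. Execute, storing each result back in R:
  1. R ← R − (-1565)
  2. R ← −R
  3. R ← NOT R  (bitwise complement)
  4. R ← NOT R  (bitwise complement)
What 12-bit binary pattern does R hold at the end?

011000011011

Start: R = 968 = 001111001000.
R = 968 − (-1565) = 2533; wraps to -1563 = 100111100101
R = −(-1563) = 1563 = 011000011011
R = NOT 011000011011 = 100111100100 = -1564
R = NOT 100111100100 = 011000011011 = 1563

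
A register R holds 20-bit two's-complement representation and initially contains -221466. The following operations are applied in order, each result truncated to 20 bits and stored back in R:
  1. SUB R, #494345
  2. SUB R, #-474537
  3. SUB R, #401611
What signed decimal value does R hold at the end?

Start: R = -221466 = 11001001111011100110.
R = -221466 − 494345 = -715811; wraps to 332765 = 01010001001111011101
R = 332765 − (-474537) = 807302; wraps to -241274 = 11000101000110000110
R = -241274 − 401611 = -642885; wraps to 405691 = 01100011000010111011

405691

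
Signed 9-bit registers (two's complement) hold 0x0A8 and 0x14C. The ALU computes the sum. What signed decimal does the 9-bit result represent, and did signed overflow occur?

-12; no overflow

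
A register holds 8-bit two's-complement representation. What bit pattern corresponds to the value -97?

|-97| = 97 = 01100001 in 8 bits.
Invert the bits: 10011110. Add 1: 10011111.

10011111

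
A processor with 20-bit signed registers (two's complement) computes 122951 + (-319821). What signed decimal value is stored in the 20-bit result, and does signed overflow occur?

122951 → 00011110000001000111
-319821 → 10110001111010110011
  00011110000001000111
+ 10110001111010110011
= 11001111111011111010
Result 11001111111011111010: MSB = 1 → 851706 − 1048576 = -196870.
Addends have opposite signs, so signed overflow cannot occur.

-196870; no overflow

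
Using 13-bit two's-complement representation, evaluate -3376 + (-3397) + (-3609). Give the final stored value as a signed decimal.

-2190

-3376 + (-3397) = -6773 → wraps to 1419 (0010110001011)
1419 + (-3609) = -2190 (1011101110010)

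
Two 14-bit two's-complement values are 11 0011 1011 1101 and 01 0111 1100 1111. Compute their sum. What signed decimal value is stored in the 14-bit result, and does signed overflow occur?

11 0011 1011 1101 → 11001110111101 = -3139 (signed)
01 0111 1100 1111 → 01011111001111 = 6095 (signed)
  11001110111101
+ 01011111001111
= 00101110001100  (discard carry-out 1)
Result 00101110001100: MSB = 0 → value 2956.
Addends have opposite signs, so signed overflow cannot occur.

2956; no overflow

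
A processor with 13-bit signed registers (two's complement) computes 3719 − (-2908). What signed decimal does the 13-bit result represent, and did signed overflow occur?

3719 → 0111010000111
-2908 → 1010010100100
Subtract via negate-and-add: invert 1010010100100 + 1 = 0101101011100 (i.e. 2908).
  0111010000111
+ 0101101011100
= 1100111100011
Result 1100111100011: MSB = 1 → 6627 − 8192 = -1565.
Both addends (after negating the subtrahend) are non-negative but the stored result is negative: signed overflow. The true value 3719 − (-2908) = 6627 lies outside [-4096, 4095].

-1565; overflow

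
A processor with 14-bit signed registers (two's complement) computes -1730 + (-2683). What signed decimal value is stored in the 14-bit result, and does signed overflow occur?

-1730 → 11100100111110
-2683 → 11010110000101
  11100100111110
+ 11010110000101
= 10111011000011  (discard carry-out 1)
Result 10111011000011: MSB = 1 → 11971 − 16384 = -4413.
Both addends are negative and so is the stored result: no signed overflow.

-4413; no overflow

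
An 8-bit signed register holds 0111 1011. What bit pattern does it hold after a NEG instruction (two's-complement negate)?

10000101

Invert: 10000100. Add 1: 10000101.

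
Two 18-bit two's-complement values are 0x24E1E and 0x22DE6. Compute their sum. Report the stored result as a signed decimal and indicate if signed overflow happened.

31748; overflow

0x24E1E = 100100111000011110 = -111074 (signed)
0x22DE6 = 100010110111100110 = -119322 (signed)
  100100111000011110
+ 100010110111100110
= 000111110000000100  (discard carry-out 1)
Result 000111110000000100: MSB = 0 → value 31748.
Both addends are negative but the stored result is non-negative: signed overflow. The true value -111074 + (-119322) = -230396 lies outside [-131072, 131071].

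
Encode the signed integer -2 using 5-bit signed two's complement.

11110

|-2| = 2 = 00010 in 5 bits.
Invert the bits: 11101. Add 1: 11110.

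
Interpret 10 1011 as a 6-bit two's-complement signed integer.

-21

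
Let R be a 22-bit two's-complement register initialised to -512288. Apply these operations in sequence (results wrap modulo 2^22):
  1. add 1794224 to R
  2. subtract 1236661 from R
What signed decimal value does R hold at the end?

45275

Start: R = -512288 = 1110000010111011100000.
R = -512288 + 1794224 = 1281936 = 0100111000111110010000
R = 1281936 − 1236661 = 45275 = 0000001011000011011011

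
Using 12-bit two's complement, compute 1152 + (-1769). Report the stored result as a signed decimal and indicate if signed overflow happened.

-617; no overflow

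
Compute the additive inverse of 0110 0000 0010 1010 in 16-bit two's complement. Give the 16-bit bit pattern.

1001111111010110

Invert: 1001111111010101. Add 1: 1001111111010110.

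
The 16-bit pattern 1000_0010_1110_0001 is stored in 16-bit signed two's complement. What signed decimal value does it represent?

-32031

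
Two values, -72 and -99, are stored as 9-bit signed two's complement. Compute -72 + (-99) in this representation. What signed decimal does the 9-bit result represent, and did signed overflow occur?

-72 → 110111000
-99 → 110011101
  110111000
+ 110011101
= 101010101  (discard carry-out 1)
Result 101010101: MSB = 1 → 341 − 512 = -171.
Both addends are negative and so is the stored result: no signed overflow.

-171; no overflow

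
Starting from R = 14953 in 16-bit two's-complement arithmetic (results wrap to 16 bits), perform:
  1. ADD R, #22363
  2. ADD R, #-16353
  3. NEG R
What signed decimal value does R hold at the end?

-20963

Start: R = 14953 = 0011101001101001.
R = 14953 + 22363 = 37316; wraps to -28220 = 1001000111000100
R = -28220 + (-16353) = -44573; wraps to 20963 = 0101000111100011
R = −(20963) = -20963 = 1010111000011101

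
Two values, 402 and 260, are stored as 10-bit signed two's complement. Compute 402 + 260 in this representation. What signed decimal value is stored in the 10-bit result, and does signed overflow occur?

-362; overflow

402 → 0110010010
260 → 0100000100
  0110010010
+ 0100000100
= 1010010110
Result 1010010110: MSB = 1 → 662 − 1024 = -362.
Both addends are non-negative but the stored result is negative: signed overflow. The true value 402 + 260 = 662 lies outside [-512, 511].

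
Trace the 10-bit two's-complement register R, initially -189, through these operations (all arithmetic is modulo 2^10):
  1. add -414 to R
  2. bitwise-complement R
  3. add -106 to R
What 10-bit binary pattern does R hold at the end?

0111110000

Start: R = -189 = 1101000011.
R = -189 + (-414) = -603; wraps to 421 = 0110100101
R = NOT 0110100101 = 1001011010 = -422
R = -422 + (-106) = -528; wraps to 496 = 0111110000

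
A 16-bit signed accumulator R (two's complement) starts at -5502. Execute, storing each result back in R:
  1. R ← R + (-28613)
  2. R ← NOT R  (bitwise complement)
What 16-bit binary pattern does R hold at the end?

1000010101000010

Start: R = -5502 = 1110101010000010.
R = -5502 + (-28613) = -34115; wraps to 31421 = 0111101010111101
R = NOT 0111101010111101 = 1000010101000010 = -31422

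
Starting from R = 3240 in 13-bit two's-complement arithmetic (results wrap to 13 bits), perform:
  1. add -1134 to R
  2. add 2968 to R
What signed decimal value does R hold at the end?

Start: R = 3240 = 0110010101000.
R = 3240 + (-1134) = 2106 = 0100000111010
R = 2106 + 2968 = 5074; wraps to -3118 = 1001111010010

-3118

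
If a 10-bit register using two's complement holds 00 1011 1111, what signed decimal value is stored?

MSB is 0, so the value is non-negative: 0010111111 = 191.

191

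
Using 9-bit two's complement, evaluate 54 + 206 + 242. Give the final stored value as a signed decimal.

-10

54 + 206 = 260 → wraps to -252 (100000100)
-252 + 242 = -10 (111110110)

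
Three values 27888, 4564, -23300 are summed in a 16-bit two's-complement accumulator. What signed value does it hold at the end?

9152

27888 + 4564 = 32452 (0111111011000100)
32452 + (-23300) = 9152 (0010001111000000)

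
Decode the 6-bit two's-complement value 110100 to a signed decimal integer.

MSB is 1, so the value is negative.
Unsigned reading: 52. Subtract 2^6 = 64: 52 − 64 = -12.

-12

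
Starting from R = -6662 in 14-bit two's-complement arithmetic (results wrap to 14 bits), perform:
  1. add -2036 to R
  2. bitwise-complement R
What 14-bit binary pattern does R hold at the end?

Start: R = -6662 = 10010111111010.
R = -6662 + (-2036) = -8698; wraps to 7686 = 01111000000110
R = NOT 01111000000110 = 10000111111001 = -7687

10000111111001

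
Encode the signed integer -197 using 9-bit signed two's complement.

|-197| = 197 = 011000101 in 9 bits.
Invert the bits: 100111010. Add 1: 100111011.
Check: 100111011 reads as 315 − 512 = -197.

100111011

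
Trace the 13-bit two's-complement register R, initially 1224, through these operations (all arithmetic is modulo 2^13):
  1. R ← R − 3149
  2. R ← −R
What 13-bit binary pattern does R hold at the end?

Start: R = 1224 = 0010011001000.
R = 1224 − 3149 = -1925 = 1100001111011
R = −(-1925) = 1925 = 0011110000101

0011110000101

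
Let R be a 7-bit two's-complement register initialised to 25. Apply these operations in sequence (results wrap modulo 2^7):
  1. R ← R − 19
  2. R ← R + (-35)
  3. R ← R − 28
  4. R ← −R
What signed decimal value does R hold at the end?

Start: R = 25 = 0011001.
R = 25 − 19 = 6 = 0000110
R = 6 + (-35) = -29 = 1100011
R = -29 − 28 = -57 = 1000111
R = −(-57) = 57 = 0111001

57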